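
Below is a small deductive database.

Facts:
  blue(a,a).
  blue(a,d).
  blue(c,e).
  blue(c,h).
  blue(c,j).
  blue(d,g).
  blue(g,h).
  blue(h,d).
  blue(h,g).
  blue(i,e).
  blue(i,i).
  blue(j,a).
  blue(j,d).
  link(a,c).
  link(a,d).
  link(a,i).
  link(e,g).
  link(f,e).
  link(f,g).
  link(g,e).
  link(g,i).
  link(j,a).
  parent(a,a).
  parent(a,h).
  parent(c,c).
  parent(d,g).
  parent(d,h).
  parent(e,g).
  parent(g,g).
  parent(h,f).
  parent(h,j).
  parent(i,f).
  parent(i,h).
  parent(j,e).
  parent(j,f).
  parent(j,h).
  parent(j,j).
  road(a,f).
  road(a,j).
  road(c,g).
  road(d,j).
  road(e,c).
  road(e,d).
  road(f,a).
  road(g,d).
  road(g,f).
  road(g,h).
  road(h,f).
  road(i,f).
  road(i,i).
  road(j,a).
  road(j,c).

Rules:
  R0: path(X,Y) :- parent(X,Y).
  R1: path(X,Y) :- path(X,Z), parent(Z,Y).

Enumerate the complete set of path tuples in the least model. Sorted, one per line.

path(a,a)
path(a,e)
path(a,f)
path(a,g)
path(a,h)
path(a,j)
path(c,c)
path(d,e)
path(d,f)
path(d,g)
path(d,h)
path(d,j)
path(e,g)
path(g,g)
path(h,e)
path(h,f)
path(h,g)
path(h,h)
path(h,j)
path(i,e)
path(i,f)
path(i,g)
path(i,h)
path(i,j)
path(j,e)
path(j,f)
path(j,g)
path(j,h)
path(j,j)

round 1: derive path(a,a) via R0 from parent(a,a)
round 1: derive path(a,h) via R0 from parent(a,h)
round 1: derive path(c,c) via R0 from parent(c,c)
round 1: derive path(d,g) via R0 from parent(d,g)
round 1: derive path(d,h) via R0 from parent(d,h)
round 1: derive path(e,g) via R0 from parent(e,g)
round 1: derive path(g,g) via R0 from parent(g,g)
round 1: derive path(h,f) via R0 from parent(h,f)
round 1: derive path(h,j) via R0 from parent(h,j)
round 1: derive path(i,f) via R0 from parent(i,f)
round 1: derive path(i,h) via R0 from parent(i,h)
round 1: derive path(j,e) via R0 from parent(j,e)
round 1: derive path(j,f) via R0 from parent(j,f)
round 1: derive path(j,h) via R0 from parent(j,h)
round 1: derive path(j,j) via R0 from parent(j,j)
round 2: derive path(a,f) via R1 from path(a,h), parent(h,f)
round 2: derive path(a,j) via R1 from path(a,h), parent(h,j)
round 2: derive path(d,f) via R1 from path(d,h), parent(h,f)
round 2: derive path(d,j) via R1 from path(d,h), parent(h,j)
round 2: derive path(h,e) via R1 from path(h,j), parent(j,e)
round 2: derive path(h,h) via R1 from path(h,j), parent(j,h)
round 2: derive path(i,j) via R1 from path(i,h), parent(h,j)
round 2: derive path(j,g) via R1 from path(j,e), parent(e,g)
round 3: derive path(a,e) via R1 from path(a,j), parent(j,e)
round 3: derive path(d,e) via R1 from path(d,j), parent(j,e)
round 3: derive path(h,g) via R1 from path(h,e), parent(e,g)
round 3: derive path(i,e) via R1 from path(i,j), parent(j,e)
round 4: derive path(a,g) via R1 from path(a,e), parent(e,g)
round 4: derive path(i,g) via R1 from path(i,e), parent(e,g)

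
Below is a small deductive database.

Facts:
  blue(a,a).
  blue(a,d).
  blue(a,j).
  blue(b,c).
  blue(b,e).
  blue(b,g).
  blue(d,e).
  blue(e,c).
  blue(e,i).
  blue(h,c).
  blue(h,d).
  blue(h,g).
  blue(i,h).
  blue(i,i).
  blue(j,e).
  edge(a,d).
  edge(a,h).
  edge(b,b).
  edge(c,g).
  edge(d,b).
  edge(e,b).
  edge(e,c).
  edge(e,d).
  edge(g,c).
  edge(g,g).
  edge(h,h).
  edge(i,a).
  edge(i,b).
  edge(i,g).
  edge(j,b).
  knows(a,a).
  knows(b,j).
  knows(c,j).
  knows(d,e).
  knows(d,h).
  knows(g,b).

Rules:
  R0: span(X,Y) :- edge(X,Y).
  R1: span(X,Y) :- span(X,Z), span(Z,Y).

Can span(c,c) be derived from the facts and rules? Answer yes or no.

round 1: derive span(a,d) via R0 from edge(a,d)
round 1: derive span(a,h) via R0 from edge(a,h)
round 1: derive span(b,b) via R0 from edge(b,b)
round 1: derive span(c,g) via R0 from edge(c,g)
round 1: derive span(d,b) via R0 from edge(d,b)
round 1: derive span(e,b) via R0 from edge(e,b)
round 1: derive span(e,c) via R0 from edge(e,c)
round 1: derive span(e,d) via R0 from edge(e,d)
round 1: derive span(g,c) via R0 from edge(g,c)
round 1: derive span(g,g) via R0 from edge(g,g)
round 1: derive span(h,h) via R0 from edge(h,h)
round 1: derive span(i,a) via R0 from edge(i,a)
round 1: derive span(i,b) via R0 from edge(i,b)
round 1: derive span(i,g) via R0 from edge(i,g)
round 1: derive span(j,b) via R0 from edge(j,b)
round 2: derive span(a,b) via R1 from span(a,d), span(d,b)
round 2: derive span(c,c) via R1 from span(c,g), span(g,c)
round 2: derive span(e,g) via R1 from span(e,c), span(c,g)
round 2: derive span(i,c) via R1 from span(i,g), span(g,c)
round 2: derive span(i,d) via R1 from span(i,a), span(a,d)
round 2: derive span(i,h) via R1 from span(i,a), span(a,h)

yes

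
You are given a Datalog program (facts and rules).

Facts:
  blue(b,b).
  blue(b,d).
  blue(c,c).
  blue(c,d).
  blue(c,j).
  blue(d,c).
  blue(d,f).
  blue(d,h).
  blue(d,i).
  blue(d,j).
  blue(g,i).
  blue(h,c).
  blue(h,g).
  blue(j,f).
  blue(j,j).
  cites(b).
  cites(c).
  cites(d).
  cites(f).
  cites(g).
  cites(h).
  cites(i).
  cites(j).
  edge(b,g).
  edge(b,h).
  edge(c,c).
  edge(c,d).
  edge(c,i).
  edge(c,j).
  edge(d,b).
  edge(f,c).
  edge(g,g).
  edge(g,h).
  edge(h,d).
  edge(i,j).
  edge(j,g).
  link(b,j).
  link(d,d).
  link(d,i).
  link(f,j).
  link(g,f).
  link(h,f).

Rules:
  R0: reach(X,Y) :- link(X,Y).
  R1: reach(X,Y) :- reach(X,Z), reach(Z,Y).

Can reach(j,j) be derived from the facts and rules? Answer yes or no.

round 1: derive reach(b,j) via R0 from link(b,j)
round 1: derive reach(d,d) via R0 from link(d,d)
round 1: derive reach(d,i) via R0 from link(d,i)
round 1: derive reach(f,j) via R0 from link(f,j)
round 1: derive reach(g,f) via R0 from link(g,f)
round 1: derive reach(h,f) via R0 from link(h,f)
round 2: derive reach(g,j) via R1 from reach(g,f), reach(f,j)
round 2: derive reach(h,j) via R1 from reach(h,f), reach(f,j)

no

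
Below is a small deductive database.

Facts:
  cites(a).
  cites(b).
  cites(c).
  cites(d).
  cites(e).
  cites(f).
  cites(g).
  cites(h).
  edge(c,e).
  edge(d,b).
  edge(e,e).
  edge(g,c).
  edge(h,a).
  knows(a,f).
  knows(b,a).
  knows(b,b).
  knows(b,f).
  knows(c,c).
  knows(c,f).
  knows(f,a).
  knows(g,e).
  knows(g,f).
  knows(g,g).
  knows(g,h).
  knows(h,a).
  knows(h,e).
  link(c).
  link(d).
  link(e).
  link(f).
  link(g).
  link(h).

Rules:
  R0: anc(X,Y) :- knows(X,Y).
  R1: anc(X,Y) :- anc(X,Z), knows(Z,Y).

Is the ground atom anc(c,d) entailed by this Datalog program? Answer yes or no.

round 1: derive anc(a,f) via R0 from knows(a,f)
round 1: derive anc(b,a) via R0 from knows(b,a)
round 1: derive anc(b,b) via R0 from knows(b,b)
round 1: derive anc(b,f) via R0 from knows(b,f)
round 1: derive anc(c,c) via R0 from knows(c,c)
round 1: derive anc(c,f) via R0 from knows(c,f)
round 1: derive anc(f,a) via R0 from knows(f,a)
round 1: derive anc(g,e) via R0 from knows(g,e)
round 1: derive anc(g,f) via R0 from knows(g,f)
round 1: derive anc(g,g) via R0 from knows(g,g)
round 1: derive anc(g,h) via R0 from knows(g,h)
round 1: derive anc(h,a) via R0 from knows(h,a)
round 1: derive anc(h,e) via R0 from knows(h,e)
round 2: derive anc(a,a) via R1 from anc(a,f), knows(f,a)
round 2: derive anc(c,a) via R1 from anc(c,f), knows(f,a)
round 2: derive anc(f,f) via R1 from anc(f,a), knows(a,f)
round 2: derive anc(g,a) via R1 from anc(g,f), knows(f,a)
round 2: derive anc(h,f) via R1 from anc(h,a), knows(a,f)

no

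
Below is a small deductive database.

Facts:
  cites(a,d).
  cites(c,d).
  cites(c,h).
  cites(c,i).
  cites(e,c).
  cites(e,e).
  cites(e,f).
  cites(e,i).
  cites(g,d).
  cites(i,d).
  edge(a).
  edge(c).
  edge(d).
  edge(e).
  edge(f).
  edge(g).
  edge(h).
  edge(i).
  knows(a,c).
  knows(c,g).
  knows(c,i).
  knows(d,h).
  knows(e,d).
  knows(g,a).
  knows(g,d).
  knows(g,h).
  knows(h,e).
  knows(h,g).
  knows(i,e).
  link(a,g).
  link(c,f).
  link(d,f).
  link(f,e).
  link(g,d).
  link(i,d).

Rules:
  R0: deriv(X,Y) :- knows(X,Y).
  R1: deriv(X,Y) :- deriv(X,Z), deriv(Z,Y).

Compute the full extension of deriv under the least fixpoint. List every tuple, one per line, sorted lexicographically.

round 1: derive deriv(a,c) via R0 from knows(a,c)
round 1: derive deriv(c,g) via R0 from knows(c,g)
round 1: derive deriv(c,i) via R0 from knows(c,i)
round 1: derive deriv(d,h) via R0 from knows(d,h)
round 1: derive deriv(e,d) via R0 from knows(e,d)
round 1: derive deriv(g,a) via R0 from knows(g,a)
round 1: derive deriv(g,d) via R0 from knows(g,d)
round 1: derive deriv(g,h) via R0 from knows(g,h)
round 1: derive deriv(h,e) via R0 from knows(h,e)
round 1: derive deriv(h,g) via R0 from knows(h,g)
round 1: derive deriv(i,e) via R0 from knows(i,e)
round 2: derive deriv(a,g) via R1 from deriv(a,c), deriv(c,g)
round 2: derive deriv(a,i) via R1 from deriv(a,c), deriv(c,i)
round 2: derive deriv(c,a) via R1 from deriv(c,g), deriv(g,a)
round 2: derive deriv(c,d) via R1 from deriv(c,g), deriv(g,d)
round 2: derive deriv(c,e) via R1 from deriv(c,i), deriv(i,e)
round 2: derive deriv(c,h) via R1 from deriv(c,g), deriv(g,h)
round 2: derive deriv(d,e) via R1 from deriv(d,h), deriv(h,e)
round 2: derive deriv(d,g) via R1 from deriv(d,h), deriv(h,g)
round 2: derive deriv(e,h) via R1 from deriv(e,d), deriv(d,h)
round 2: derive deriv(g,c) via R1 from deriv(g,a), deriv(a,c)
round 2: derive deriv(g,e) via R1 from deriv(g,h), deriv(h,e)
round 2: derive deriv(g,g) via R1 from deriv(g,h), deriv(h,g)
round 2: derive deriv(h,a) via R1 from deriv(h,g), deriv(g,a)
round 2: derive deriv(h,d) via R1 from deriv(h,e), deriv(e,d)
round 2: derive deriv(h,h) via R1 from deriv(h,g), deriv(g,h)
round 2: derive deriv(i,d) via R1 from deriv(i,e), deriv(e,d)
round 3: derive deriv(a,a) via R1 from deriv(a,c), deriv(c,a)
round 3: derive deriv(a,d) via R1 from deriv(a,c), deriv(c,d)
round 3: derive deriv(a,e) via R1 from deriv(a,c), deriv(c,e)
round 3: derive deriv(a,h) via R1 from deriv(a,c), deriv(c,h)
round 3: derive deriv(c,c) via R1 from deriv(c,a), deriv(a,c)
round 3: derive deriv(d,a) via R1 from deriv(d,g), deriv(g,a)
round 3: derive deriv(d,c) via R1 from deriv(d,g), deriv(g,c)
round 3: derive deriv(d,d) via R1 from deriv(d,e), deriv(e,d)
round 3: derive deriv(e,a) via R1 from deriv(e,h), deriv(h,a)
round 3: derive deriv(e,e) via R1 from deriv(e,d), deriv(d,e)
round 3: derive deriv(e,g) via R1 from deriv(e,d), deriv(d,g)
round 3: derive deriv(g,i) via R1 from deriv(g,a), deriv(a,i)
round 3: derive deriv(h,c) via R1 from deriv(h,a), deriv(a,c)
round 3: derive deriv(h,i) via R1 from deriv(h,a), deriv(a,i)
round 3: derive deriv(i,g) via R1 from deriv(i,d), deriv(d,g)
round 3: derive deriv(i,h) via R1 from deriv(i,d), deriv(d,h)
round 4: derive deriv(d,i) via R1 from deriv(d,a), deriv(a,i)
round 4: derive deriv(e,c) via R1 from deriv(e,a), deriv(a,c)
round 4: derive deriv(e,i) via R1 from deriv(e,a), deriv(a,i)
round 4: derive deriv(i,a) via R1 from deriv(i,d), deriv(d,a)
round 4: derive deriv(i,c) via R1 from deriv(i,d), deriv(d,c)
round 4: derive deriv(i,i) via R1 from deriv(i,g), deriv(g,i)

deriv(a,a)
deriv(a,c)
deriv(a,d)
deriv(a,e)
deriv(a,g)
deriv(a,h)
deriv(a,i)
deriv(c,a)
deriv(c,c)
deriv(c,d)
deriv(c,e)
deriv(c,g)
deriv(c,h)
deriv(c,i)
deriv(d,a)
deriv(d,c)
deriv(d,d)
deriv(d,e)
deriv(d,g)
deriv(d,h)
deriv(d,i)
deriv(e,a)
deriv(e,c)
deriv(e,d)
deriv(e,e)
deriv(e,g)
deriv(e,h)
deriv(e,i)
deriv(g,a)
deriv(g,c)
deriv(g,d)
deriv(g,e)
deriv(g,g)
deriv(g,h)
deriv(g,i)
deriv(h,a)
deriv(h,c)
deriv(h,d)
deriv(h,e)
deriv(h,g)
deriv(h,h)
deriv(h,i)
deriv(i,a)
deriv(i,c)
deriv(i,d)
deriv(i,e)
deriv(i,g)
deriv(i,h)
deriv(i,i)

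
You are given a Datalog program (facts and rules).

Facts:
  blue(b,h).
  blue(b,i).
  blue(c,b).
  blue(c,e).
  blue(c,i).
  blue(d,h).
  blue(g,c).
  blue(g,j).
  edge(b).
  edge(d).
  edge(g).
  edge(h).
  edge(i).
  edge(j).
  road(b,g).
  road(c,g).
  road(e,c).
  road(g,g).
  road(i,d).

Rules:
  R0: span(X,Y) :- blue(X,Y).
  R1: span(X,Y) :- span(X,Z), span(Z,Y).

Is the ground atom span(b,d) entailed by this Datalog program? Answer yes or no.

round 1: derive span(b,h) via R0 from blue(b,h)
round 1: derive span(b,i) via R0 from blue(b,i)
round 1: derive span(c,b) via R0 from blue(c,b)
round 1: derive span(c,e) via R0 from blue(c,e)
round 1: derive span(c,i) via R0 from blue(c,i)
round 1: derive span(d,h) via R0 from blue(d,h)
round 1: derive span(g,c) via R0 from blue(g,c)
round 1: derive span(g,j) via R0 from blue(g,j)
round 2: derive span(c,h) via R1 from span(c,b), span(b,h)
round 2: derive span(g,b) via R1 from span(g,c), span(c,b)
round 2: derive span(g,e) via R1 from span(g,c), span(c,e)
round 2: derive span(g,i) via R1 from span(g,c), span(c,i)
round 3: derive span(g,h) via R1 from span(g,b), span(b,h)

no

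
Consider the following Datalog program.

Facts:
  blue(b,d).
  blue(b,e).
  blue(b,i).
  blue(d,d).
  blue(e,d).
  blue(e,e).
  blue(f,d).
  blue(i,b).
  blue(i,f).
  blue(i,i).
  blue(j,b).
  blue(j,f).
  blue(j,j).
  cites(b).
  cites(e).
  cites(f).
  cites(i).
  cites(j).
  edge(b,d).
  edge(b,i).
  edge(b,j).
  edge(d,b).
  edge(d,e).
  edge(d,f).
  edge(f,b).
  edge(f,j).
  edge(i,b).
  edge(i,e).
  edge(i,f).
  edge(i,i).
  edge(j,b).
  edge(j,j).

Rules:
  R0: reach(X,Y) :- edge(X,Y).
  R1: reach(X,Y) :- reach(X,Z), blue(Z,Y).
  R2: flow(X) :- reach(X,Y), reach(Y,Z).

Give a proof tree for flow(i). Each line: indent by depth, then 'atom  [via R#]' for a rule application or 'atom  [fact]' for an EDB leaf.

flow(i)  [via R2]
  reach(i,b)  [via R0]
    edge(i,b)  [fact]
  reach(b,d)  [via R0]
    edge(b,d)  [fact]

round 1: derive reach(b,d) via R0 from edge(b,d)
round 1: derive reach(b,i) via R0 from edge(b,i)
round 1: derive reach(b,j) via R0 from edge(b,j)
round 1: derive reach(d,b) via R0 from edge(d,b)
round 1: derive reach(d,e) via R0 from edge(d,e)
round 1: derive reach(d,f) via R0 from edge(d,f)
round 1: derive reach(f,b) via R0 from edge(f,b)
round 1: derive reach(f,j) via R0 from edge(f,j)
round 1: derive reach(i,b) via R0 from edge(i,b)
round 1: derive reach(i,e) via R0 from edge(i,e)
round 1: derive reach(i,f) via R0 from edge(i,f)
round 1: derive reach(i,i) via R0 from edge(i,i)
round 1: derive reach(j,b) via R0 from edge(j,b)
round 1: derive reach(j,j) via R0 from edge(j,j)
round 2: derive reach(b,b) via R1 from reach(b,i), blue(i,b)
round 2: derive reach(b,f) via R1 from reach(b,i), blue(i,f)
round 2: derive reach(d,d) via R1 from reach(d,b), blue(b,d)
round 2: derive reach(d,i) via R1 from reach(d,b), blue(b,i)
round 2: derive reach(f,d) via R1 from reach(f,b), blue(b,d)
round 2: derive reach(f,e) via R1 from reach(f,b), blue(b,e)
round 2: derive reach(f,f) via R1 from reach(f,j), blue(j,f)
round 2: derive reach(f,i) via R1 from reach(f,b), blue(b,i)
round 2: derive reach(i,d) via R1 from reach(i,b), blue(b,d)
round 2: derive reach(j,d) via R1 from reach(j,b), blue(b,d)
round 2: derive reach(j,e) via R1 from reach(j,b), blue(b,e)
round 2: derive reach(j,f) via R1 from reach(j,j), blue(j,f)
round 2: derive reach(j,i) via R1 from reach(j,b), blue(b,i)
round 2: derive flow(b) via R2 from reach(b,d), reach(d,b)
round 2: derive flow(d) via R2 from reach(d,b), reach(b,d)
round 2: derive flow(f) via R2 from reach(f,b), reach(b,d)
round 2: derive flow(i) via R2 from reach(i,b), reach(b,d)
round 2: derive flow(j) via R2 from reach(j,b), reach(b,d)
round 3: derive reach(b,e) via R1 from reach(b,b), blue(b,e)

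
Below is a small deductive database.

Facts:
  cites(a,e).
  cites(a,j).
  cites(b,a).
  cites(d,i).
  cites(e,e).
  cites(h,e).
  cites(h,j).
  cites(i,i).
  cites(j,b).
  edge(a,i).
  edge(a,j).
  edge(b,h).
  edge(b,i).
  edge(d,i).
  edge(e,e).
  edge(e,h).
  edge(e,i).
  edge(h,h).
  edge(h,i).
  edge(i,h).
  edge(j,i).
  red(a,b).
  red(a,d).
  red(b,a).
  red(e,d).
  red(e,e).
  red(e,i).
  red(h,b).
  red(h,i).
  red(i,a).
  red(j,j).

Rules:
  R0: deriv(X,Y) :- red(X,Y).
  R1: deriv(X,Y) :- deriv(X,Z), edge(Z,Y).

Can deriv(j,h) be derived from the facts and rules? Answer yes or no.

yes

round 1: derive deriv(a,b) via R0 from red(a,b)
round 1: derive deriv(a,d) via R0 from red(a,d)
round 1: derive deriv(b,a) via R0 from red(b,a)
round 1: derive deriv(e,d) via R0 from red(e,d)
round 1: derive deriv(e,e) via R0 from red(e,e)
round 1: derive deriv(e,i) via R0 from red(e,i)
round 1: derive deriv(h,b) via R0 from red(h,b)
round 1: derive deriv(h,i) via R0 from red(h,i)
round 1: derive deriv(i,a) via R0 from red(i,a)
round 1: derive deriv(j,j) via R0 from red(j,j)
round 2: derive deriv(a,h) via R1 from deriv(a,b), edge(b,h)
round 2: derive deriv(a,i) via R1 from deriv(a,b), edge(b,i)
round 2: derive deriv(b,i) via R1 from deriv(b,a), edge(a,i)
round 2: derive deriv(b,j) via R1 from deriv(b,a), edge(a,j)
round 2: derive deriv(e,h) via R1 from deriv(e,e), edge(e,h)
round 2: derive deriv(h,h) via R1 from deriv(h,b), edge(b,h)
round 2: derive deriv(i,i) via R1 from deriv(i,a), edge(a,i)
round 2: derive deriv(i,j) via R1 from deriv(i,a), edge(a,j)
round 2: derive deriv(j,i) via R1 from deriv(j,j), edge(j,i)
round 3: derive deriv(b,h) via R1 from deriv(b,i), edge(i,h)
round 3: derive deriv(i,h) via R1 from deriv(i,i), edge(i,h)
round 3: derive deriv(j,h) via R1 from deriv(j,i), edge(i,h)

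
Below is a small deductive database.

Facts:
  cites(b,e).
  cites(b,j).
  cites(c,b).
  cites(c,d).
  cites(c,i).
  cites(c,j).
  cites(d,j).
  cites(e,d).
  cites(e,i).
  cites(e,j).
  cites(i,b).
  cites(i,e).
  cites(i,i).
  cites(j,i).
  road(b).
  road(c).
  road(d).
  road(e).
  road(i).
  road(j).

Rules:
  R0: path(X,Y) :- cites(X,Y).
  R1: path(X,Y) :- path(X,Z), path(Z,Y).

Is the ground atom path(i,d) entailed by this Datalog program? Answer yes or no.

yes

round 1: derive path(b,e) via R0 from cites(b,e)
round 1: derive path(b,j) via R0 from cites(b,j)
round 1: derive path(c,b) via R0 from cites(c,b)
round 1: derive path(c,d) via R0 from cites(c,d)
round 1: derive path(c,i) via R0 from cites(c,i)
round 1: derive path(c,j) via R0 from cites(c,j)
round 1: derive path(d,j) via R0 from cites(d,j)
round 1: derive path(e,d) via R0 from cites(e,d)
round 1: derive path(e,i) via R0 from cites(e,i)
round 1: derive path(e,j) via R0 from cites(e,j)
round 1: derive path(i,b) via R0 from cites(i,b)
round 1: derive path(i,e) via R0 from cites(i,e)
round 1: derive path(i,i) via R0 from cites(i,i)
round 1: derive path(j,i) via R0 from cites(j,i)
round 2: derive path(b,d) via R1 from path(b,e), path(e,d)
round 2: derive path(b,i) via R1 from path(b,e), path(e,i)
round 2: derive path(c,e) via R1 from path(c,b), path(b,e)
round 2: derive path(d,i) via R1 from path(d,j), path(j,i)
round 2: derive path(e,b) via R1 from path(e,i), path(i,b)
round 2: derive path(e,e) via R1 from path(e,i), path(i,e)
round 2: derive path(i,d) via R1 from path(i,e), path(e,d)
round 2: derive path(i,j) via R1 from path(i,b), path(b,j)
round 2: derive path(j,b) via R1 from path(j,i), path(i,b)
round 2: derive path(j,e) via R1 from path(j,i), path(i,e)
round 3: derive path(b,b) via R1 from path(b,e), path(e,b)
round 3: derive path(d,b) via R1 from path(d,i), path(i,b)
round 3: derive path(d,d) via R1 from path(d,i), path(i,d)
round 3: derive path(d,e) via R1 from path(d,i), path(i,e)
round 3: derive path(j,d) via R1 from path(j,b), path(b,d)
round 3: derive path(j,j) via R1 from path(j,b), path(b,j)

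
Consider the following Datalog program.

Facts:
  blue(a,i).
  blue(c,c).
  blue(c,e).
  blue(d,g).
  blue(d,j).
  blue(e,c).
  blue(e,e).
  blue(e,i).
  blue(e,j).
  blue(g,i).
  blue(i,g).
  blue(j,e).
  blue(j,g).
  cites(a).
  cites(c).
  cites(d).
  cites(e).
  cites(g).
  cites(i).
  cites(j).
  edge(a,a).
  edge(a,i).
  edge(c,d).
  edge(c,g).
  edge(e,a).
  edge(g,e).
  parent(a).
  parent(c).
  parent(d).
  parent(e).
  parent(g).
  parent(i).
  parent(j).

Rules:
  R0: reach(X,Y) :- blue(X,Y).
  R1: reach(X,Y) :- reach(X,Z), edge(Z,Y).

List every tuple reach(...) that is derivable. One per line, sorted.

round 1: derive reach(a,i) via R0 from blue(a,i)
round 1: derive reach(c,c) via R0 from blue(c,c)
round 1: derive reach(c,e) via R0 from blue(c,e)
round 1: derive reach(d,g) via R0 from blue(d,g)
round 1: derive reach(d,j) via R0 from blue(d,j)
round 1: derive reach(e,c) via R0 from blue(e,c)
round 1: derive reach(e,e) via R0 from blue(e,e)
round 1: derive reach(e,i) via R0 from blue(e,i)
round 1: derive reach(e,j) via R0 from blue(e,j)
round 1: derive reach(g,i) via R0 from blue(g,i)
round 1: derive reach(i,g) via R0 from blue(i,g)
round 1: derive reach(j,e) via R0 from blue(j,e)
round 1: derive reach(j,g) via R0 from blue(j,g)
round 2: derive reach(c,a) via R1 from reach(c,e), edge(e,a)
round 2: derive reach(c,d) via R1 from reach(c,c), edge(c,d)
round 2: derive reach(c,g) via R1 from reach(c,c), edge(c,g)
round 2: derive reach(d,e) via R1 from reach(d,g), edge(g,e)
round 2: derive reach(e,a) via R1 from reach(e,e), edge(e,a)
round 2: derive reach(e,d) via R1 from reach(e,c), edge(c,d)
round 2: derive reach(e,g) via R1 from reach(e,c), edge(c,g)
round 2: derive reach(i,e) via R1 from reach(i,g), edge(g,e)
round 2: derive reach(j,a) via R1 from reach(j,e), edge(e,a)
round 3: derive reach(c,i) via R1 from reach(c,a), edge(a,i)
round 3: derive reach(d,a) via R1 from reach(d,e), edge(e,a)
round 3: derive reach(i,a) via R1 from reach(i,e), edge(e,a)
round 3: derive reach(j,i) via R1 from reach(j,a), edge(a,i)
round 4: derive reach(d,i) via R1 from reach(d,a), edge(a,i)
round 4: derive reach(i,i) via R1 from reach(i,a), edge(a,i)

reach(a,i)
reach(c,a)
reach(c,c)
reach(c,d)
reach(c,e)
reach(c,g)
reach(c,i)
reach(d,a)
reach(d,e)
reach(d,g)
reach(d,i)
reach(d,j)
reach(e,a)
reach(e,c)
reach(e,d)
reach(e,e)
reach(e,g)
reach(e,i)
reach(e,j)
reach(g,i)
reach(i,a)
reach(i,e)
reach(i,g)
reach(i,i)
reach(j,a)
reach(j,e)
reach(j,g)
reach(j,i)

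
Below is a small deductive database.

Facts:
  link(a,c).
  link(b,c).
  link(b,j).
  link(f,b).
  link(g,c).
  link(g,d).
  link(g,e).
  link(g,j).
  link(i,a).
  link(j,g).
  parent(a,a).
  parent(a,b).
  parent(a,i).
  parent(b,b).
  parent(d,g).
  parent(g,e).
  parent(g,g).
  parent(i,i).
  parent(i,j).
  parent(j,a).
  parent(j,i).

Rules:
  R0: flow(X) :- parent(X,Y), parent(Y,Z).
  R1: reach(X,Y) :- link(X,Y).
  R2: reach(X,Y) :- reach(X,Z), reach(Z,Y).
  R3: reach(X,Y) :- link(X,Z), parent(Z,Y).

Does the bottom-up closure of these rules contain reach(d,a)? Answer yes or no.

round 1: derive reach(a,c) via R1 from link(a,c)
round 1: derive reach(b,c) via R1 from link(b,c)
round 1: derive reach(b,j) via R1 from link(b,j)
round 1: derive reach(f,b) via R1 from link(f,b)
round 1: derive reach(g,c) via R1 from link(g,c)
round 1: derive reach(g,d) via R1 from link(g,d)
round 1: derive reach(g,e) via R1 from link(g,e)
round 1: derive reach(g,j) via R1 from link(g,j)
round 1: derive reach(i,a) via R1 from link(i,a)
round 1: derive reach(j,g) via R1 from link(j,g)
round 1: derive reach(b,a) via R3 from link(b,j), parent(j,a)
round 1: derive reach(b,i) via R3 from link(b,j), parent(j,i)
round 1: derive reach(g,a) via R3 from link(g,j), parent(j,a)
round 1: derive reach(g,g) via R3 from link(g,d), parent(d,g)
round 1: derive reach(g,i) via R3 from link(g,j), parent(j,i)
round 1: derive reach(i,b) via R3 from link(i,a), parent(a,b)
round 1: derive reach(i,i) via R3 from link(i,a), parent(a,i)
round 1: derive reach(j,e) via R3 from link(j,g), parent(g,e)
round 2: derive reach(b,b) via R2 from reach(b,i), reach(i,b)
round 2: derive reach(b,e) via R2 from reach(b,j), reach(j,e)
round 2: derive reach(b,g) via R2 from reach(b,j), reach(j,g)
round 2: derive reach(f,a) via R2 from reach(f,b), reach(b,a)
round 2: derive reach(f,c) via R2 from reach(f,b), reach(b,c)
round 2: derive reach(f,i) via R2 from reach(f,b), reach(b,i)
round 2: derive reach(f,j) via R2 from reach(f,b), reach(b,j)
round 2: derive reach(g,b) via R2 from reach(g,i), reach(i,b)
round 2: derive reach(i,c) via R2 from reach(i,a), reach(a,c)
round 2: derive reach(i,j) via R2 from reach(i,b), reach(b,j)
round 2: derive reach(j,a) via R2 from reach(j,g), reach(g,a)
round 2: derive reach(j,c) via R2 from reach(j,g), reach(g,c)
round 2: derive reach(j,d) via R2 from reach(j,g), reach(g,d)
round 2: derive reach(j,i) via R2 from reach(j,g), reach(g,i)
round 2: derive reach(j,j) via R2 from reach(j,g), reach(g,j)
round 3: derive reach(b,d) via R2 from reach(b,g), reach(g,d)
round 3: derive reach(f,d) via R2 from reach(f,j), reach(j,d)
round 3: derive reach(f,e) via R2 from reach(f,b), reach(b,e)
round 3: derive reach(f,g) via R2 from reach(f,b), reach(b,g)
round 3: derive reach(i,d) via R2 from reach(i,j), reach(j,d)
round 3: derive reach(i,e) via R2 from reach(i,b), reach(b,e)
round 3: derive reach(i,g) via R2 from reach(i,b), reach(b,g)
round 3: derive reach(j,b) via R2 from reach(j,g), reach(g,b)

no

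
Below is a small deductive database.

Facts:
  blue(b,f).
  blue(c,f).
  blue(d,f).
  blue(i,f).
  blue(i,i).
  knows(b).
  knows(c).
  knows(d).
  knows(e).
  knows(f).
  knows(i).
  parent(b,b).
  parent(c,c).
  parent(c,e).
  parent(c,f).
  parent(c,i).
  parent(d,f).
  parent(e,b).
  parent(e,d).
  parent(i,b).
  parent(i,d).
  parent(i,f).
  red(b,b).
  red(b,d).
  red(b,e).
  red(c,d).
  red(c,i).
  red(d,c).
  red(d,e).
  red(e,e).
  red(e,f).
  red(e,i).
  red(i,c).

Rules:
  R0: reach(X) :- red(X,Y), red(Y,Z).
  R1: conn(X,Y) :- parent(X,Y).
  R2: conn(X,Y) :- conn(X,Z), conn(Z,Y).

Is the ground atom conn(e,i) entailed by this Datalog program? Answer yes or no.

no

round 1: derive conn(b,b) via R1 from parent(b,b)
round 1: derive conn(c,c) via R1 from parent(c,c)
round 1: derive conn(c,e) via R1 from parent(c,e)
round 1: derive conn(c,f) via R1 from parent(c,f)
round 1: derive conn(c,i) via R1 from parent(c,i)
round 1: derive conn(d,f) via R1 from parent(d,f)
round 1: derive conn(e,b) via R1 from parent(e,b)
round 1: derive conn(e,d) via R1 from parent(e,d)
round 1: derive conn(i,b) via R1 from parent(i,b)
round 1: derive conn(i,d) via R1 from parent(i,d)
round 1: derive conn(i,f) via R1 from parent(i,f)
round 2: derive conn(c,b) via R2 from conn(c,e), conn(e,b)
round 2: derive conn(c,d) via R2 from conn(c,e), conn(e,d)
round 2: derive conn(e,f) via R2 from conn(e,d), conn(d,f)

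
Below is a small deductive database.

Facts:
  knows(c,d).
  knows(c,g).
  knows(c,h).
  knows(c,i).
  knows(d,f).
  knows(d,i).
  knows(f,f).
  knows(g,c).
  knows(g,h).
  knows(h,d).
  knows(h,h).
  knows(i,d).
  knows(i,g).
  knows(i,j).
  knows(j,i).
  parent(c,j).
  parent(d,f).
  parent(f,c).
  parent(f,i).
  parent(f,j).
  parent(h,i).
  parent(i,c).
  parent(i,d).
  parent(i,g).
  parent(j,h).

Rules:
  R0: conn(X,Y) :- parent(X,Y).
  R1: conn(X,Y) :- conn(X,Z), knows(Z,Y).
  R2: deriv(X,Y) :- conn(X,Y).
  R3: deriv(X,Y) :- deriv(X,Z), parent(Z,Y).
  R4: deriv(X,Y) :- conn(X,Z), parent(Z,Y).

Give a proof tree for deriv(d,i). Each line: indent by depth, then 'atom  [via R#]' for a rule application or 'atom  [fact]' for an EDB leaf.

deriv(d,i)  [via R4]
  conn(d,f)  [via R0]
    parent(d,f)  [fact]
  parent(f,i)  [fact]

round 1: derive conn(c,j) via R0 from parent(c,j)
round 1: derive conn(d,f) via R0 from parent(d,f)
round 1: derive conn(f,c) via R0 from parent(f,c)
round 1: derive conn(f,i) via R0 from parent(f,i)
round 1: derive conn(f,j) via R0 from parent(f,j)
round 1: derive conn(h,i) via R0 from parent(h,i)
round 1: derive conn(i,c) via R0 from parent(i,c)
round 1: derive conn(i,d) via R0 from parent(i,d)
round 1: derive conn(i,g) via R0 from parent(i,g)
round 1: derive conn(j,h) via R0 from parent(j,h)
round 2: derive conn(c,i) via R1 from conn(c,j), knows(j,i)
round 2: derive conn(f,d) via R1 from conn(f,c), knows(c,d)
round 2: derive conn(f,g) via R1 from conn(f,c), knows(c,g)
round 2: derive conn(f,h) via R1 from conn(f,c), knows(c,h)
round 2: derive conn(h,d) via R1 from conn(h,i), knows(i,d)
round 2: derive conn(h,g) via R1 from conn(h,i), knows(i,g)
round 2: derive conn(h,j) via R1 from conn(h,i), knows(i,j)
round 2: derive conn(i,f) via R1 from conn(i,d), knows(d,f)
round 2: derive conn(i,h) via R1 from conn(i,c), knows(c,h)
round 2: derive conn(i,i) via R1 from conn(i,c), knows(c,i)
round 2: derive conn(j,d) via R1 from conn(j,h), knows(h,d)
round 2: derive deriv(c,j) via R2 from conn(c,j)
round 2: derive deriv(d,f) via R2 from conn(d,f)
round 2: derive deriv(f,c) via R2 from conn(f,c)
round 2: derive deriv(f,i) via R2 from conn(f,i)
round 2: derive deriv(f,j) via R2 from conn(f,j)
round 2: derive deriv(h,i) via R2 from conn(h,i)
round 2: derive deriv(i,c) via R2 from conn(i,c)
round 2: derive deriv(i,d) via R2 from conn(i,d)
round 2: derive deriv(i,g) via R2 from conn(i,g)
round 2: derive deriv(j,h) via R2 from conn(j,h)
round 2: derive deriv(c,h) via R4 from conn(c,j), parent(j,h)
round 2: derive deriv(d,c) via R4 from conn(d,f), parent(f,c)
round 2: derive deriv(d,i) via R4 from conn(d,f), parent(f,i)
round 2: derive deriv(d,j) via R4 from conn(d,f), parent(f,j)
round 2: derive deriv(f,d) via R4 from conn(f,i), parent(i,d)
round 2: derive deriv(f,g) via R4 from conn(f,i), parent(i,g)
round 2: derive deriv(f,h) via R4 from conn(f,j), parent(j,h)
round 2: derive deriv(h,c) via R4 from conn(h,i), parent(i,c)
round 2: derive deriv(h,d) via R4 from conn(h,i), parent(i,d)
round 2: derive deriv(h,g) via R4 from conn(h,i), parent(i,g)
round 2: derive deriv(i,f) via R4 from conn(i,d), parent(d,f)
round 2: derive deriv(i,j) via R4 from conn(i,c), parent(c,j)
round 2: derive deriv(j,i) via R4 from conn(j,h), parent(h,i)
round 3: derive conn(c,d) via R1 from conn(c,i), knows(i,d)
round 3: derive conn(c,g) via R1 from conn(c,i), knows(i,g)
round 3: derive conn(f,f) via R1 from conn(f,d), knows(d,f)
round 3: derive conn(h,c) via R1 from conn(h,g), knows(g,c)
round 3: derive conn(h,f) via R1 from conn(h,d), knows(d,f)
round 3: derive conn(h,h) via R1 from conn(h,g), knows(g,h)
round 3: derive conn(i,j) via R1 from conn(i,i), knows(i,j)
round 3: derive conn(j,f) via R1 from conn(j,d), knows(d,f)
round 3: derive conn(j,i) via R1 from conn(j,d), knows(d,i)
round 3: derive deriv(c,i) via R2 from conn(c,i)
round 3: derive deriv(h,j) via R2 from conn(h,j)
round 3: derive deriv(i,h) via R2 from conn(i,h)
round 3: derive deriv(i,i) via R2 from conn(i,i)
round 3: derive deriv(j,d) via R2 from conn(j,d)
round 3: derive deriv(d,d) via R3 from deriv(d,i), parent(i,d)
round 3: derive deriv(d,g) via R3 from deriv(d,i), parent(i,g)
round 3: derive deriv(d,h) via R3 from deriv(d,j), parent(j,h)
round 3: derive deriv(f,f) via R3 from deriv(f,d), parent(d,f)
round 3: derive deriv(h,f) via R3 from deriv(h,d), parent(d,f)
round 3: derive deriv(j,c) via R3 from deriv(j,i), parent(i,c)
round 3: derive deriv(j,g) via R3 from deriv(j,i), parent(i,g)
round 3: derive deriv(c,c) via R4 from conn(c,i), parent(i,c)
round 3: derive deriv(c,d) via R4 from conn(c,i), parent(i,d)
round 3: derive deriv(c,g) via R4 from conn(c,i), parent(i,g)
round 3: derive deriv(h,h) via R4 from conn(h,j), parent(j,h)
round 3: derive deriv(j,f) via R4 from conn(j,d), parent(d,f)
round 4: derive conn(c,c) via R1 from conn(c,g), knows(g,c)
round 4: derive conn(c,f) via R1 from conn(c,d), knows(d,f)
round 4: derive conn(c,h) via R1 from conn(c,g), knows(g,h)
round 4: derive conn(j,g) via R1 from conn(j,i), knows(i,g)
round 4: derive conn(j,j) via R1 from conn(j,i), knows(i,j)
round 4: derive deriv(c,f) via R3 from deriv(c,d), parent(d,f)
round 4: derive deriv(j,j) via R3 from deriv(j,c), parent(c,j)
round 5: derive conn(j,c) via R1 from conn(j,g), knows(g,c)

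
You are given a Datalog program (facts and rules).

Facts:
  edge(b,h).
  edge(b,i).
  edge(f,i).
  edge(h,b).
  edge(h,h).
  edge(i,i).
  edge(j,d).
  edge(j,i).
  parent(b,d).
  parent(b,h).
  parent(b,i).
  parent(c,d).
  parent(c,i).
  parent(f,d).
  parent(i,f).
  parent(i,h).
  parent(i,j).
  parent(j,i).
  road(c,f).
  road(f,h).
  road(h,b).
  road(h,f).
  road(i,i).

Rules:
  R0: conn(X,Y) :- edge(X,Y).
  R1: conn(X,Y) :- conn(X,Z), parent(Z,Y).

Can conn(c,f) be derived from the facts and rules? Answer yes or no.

round 1: derive conn(b,h) via R0 from edge(b,h)
round 1: derive conn(b,i) via R0 from edge(b,i)
round 1: derive conn(f,i) via R0 from edge(f,i)
round 1: derive conn(h,b) via R0 from edge(h,b)
round 1: derive conn(h,h) via R0 from edge(h,h)
round 1: derive conn(i,i) via R0 from edge(i,i)
round 1: derive conn(j,d) via R0 from edge(j,d)
round 1: derive conn(j,i) via R0 from edge(j,i)
round 2: derive conn(b,f) via R1 from conn(b,i), parent(i,f)
round 2: derive conn(b,j) via R1 from conn(b,i), parent(i,j)
round 2: derive conn(f,f) via R1 from conn(f,i), parent(i,f)
round 2: derive conn(f,h) via R1 from conn(f,i), parent(i,h)
round 2: derive conn(f,j) via R1 from conn(f,i), parent(i,j)
round 2: derive conn(h,d) via R1 from conn(h,b), parent(b,d)
round 2: derive conn(h,i) via R1 from conn(h,b), parent(b,i)
round 2: derive conn(i,f) via R1 from conn(i,i), parent(i,f)
round 2: derive conn(i,h) via R1 from conn(i,i), parent(i,h)
round 2: derive conn(i,j) via R1 from conn(i,i), parent(i,j)
round 2: derive conn(j,f) via R1 from conn(j,i), parent(i,f)
round 2: derive conn(j,h) via R1 from conn(j,i), parent(i,h)
round 2: derive conn(j,j) via R1 from conn(j,i), parent(i,j)
round 3: derive conn(b,d) via R1 from conn(b,f), parent(f,d)
round 3: derive conn(f,d) via R1 from conn(f,f), parent(f,d)
round 3: derive conn(h,f) via R1 from conn(h,i), parent(i,f)
round 3: derive conn(h,j) via R1 from conn(h,i), parent(i,j)
round 3: derive conn(i,d) via R1 from conn(i,f), parent(f,d)

no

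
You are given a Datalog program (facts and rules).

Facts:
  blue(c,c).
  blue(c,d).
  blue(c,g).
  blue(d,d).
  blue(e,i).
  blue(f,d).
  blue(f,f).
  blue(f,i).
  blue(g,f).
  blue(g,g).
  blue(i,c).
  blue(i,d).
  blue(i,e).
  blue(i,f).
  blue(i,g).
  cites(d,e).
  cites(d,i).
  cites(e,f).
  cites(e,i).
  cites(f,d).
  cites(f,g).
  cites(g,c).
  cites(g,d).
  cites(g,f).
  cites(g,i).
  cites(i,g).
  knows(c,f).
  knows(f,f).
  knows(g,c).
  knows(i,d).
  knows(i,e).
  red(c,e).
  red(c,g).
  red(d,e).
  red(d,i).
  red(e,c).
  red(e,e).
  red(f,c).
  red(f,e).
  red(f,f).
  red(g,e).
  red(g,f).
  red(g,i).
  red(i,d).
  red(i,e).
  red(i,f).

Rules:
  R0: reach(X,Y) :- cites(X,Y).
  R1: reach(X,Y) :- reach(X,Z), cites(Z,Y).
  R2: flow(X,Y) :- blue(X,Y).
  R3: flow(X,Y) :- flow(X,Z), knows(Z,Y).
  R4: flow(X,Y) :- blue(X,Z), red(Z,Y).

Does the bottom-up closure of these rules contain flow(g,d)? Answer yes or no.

yes

round 1: derive flow(c,c) via R2 from blue(c,c)
round 1: derive flow(c,d) via R2 from blue(c,d)
round 1: derive flow(c,g) via R2 from blue(c,g)
round 1: derive flow(d,d) via R2 from blue(d,d)
round 1: derive flow(e,i) via R2 from blue(e,i)
round 1: derive flow(f,d) via R2 from blue(f,d)
round 1: derive flow(f,f) via R2 from blue(f,f)
round 1: derive flow(f,i) via R2 from blue(f,i)
round 1: derive flow(g,f) via R2 from blue(g,f)
round 1: derive flow(g,g) via R2 from blue(g,g)
round 1: derive flow(i,c) via R2 from blue(i,c)
round 1: derive flow(i,d) via R2 from blue(i,d)
round 1: derive flow(i,e) via R2 from blue(i,e)
round 1: derive flow(i,f) via R2 from blue(i,f)
round 1: derive flow(i,g) via R2 from blue(i,g)
round 1: derive flow(c,e) via R4 from blue(c,c), red(c,e)
round 1: derive flow(c,f) via R4 from blue(c,g), red(g,f)
round 1: derive flow(c,i) via R4 from blue(c,d), red(d,i)
round 1: derive flow(d,e) via R4 from blue(d,d), red(d,e)
round 1: derive flow(d,i) via R4 from blue(d,d), red(d,i)
round 1: derive flow(e,d) via R4 from blue(e,i), red(i,d)
round 1: derive flow(e,e) via R4 from blue(e,i), red(i,e)
round 1: derive flow(e,f) via R4 from blue(e,i), red(i,f)
round 1: derive flow(f,c) via R4 from blue(f,f), red(f,c)
round 1: derive flow(f,e) via R4 from blue(f,d), red(d,e)
round 1: derive flow(g,c) via R4 from blue(g,f), red(f,c)
round 1: derive flow(g,e) via R4 from blue(g,f), red(f,e)
round 1: derive flow(g,i) via R4 from blue(g,g), red(g,i)
round 1: derive flow(i,i) via R4 from blue(i,d), red(d,i)
round 2: derive flow(g,d) via R3 from flow(g,i), knows(i,d)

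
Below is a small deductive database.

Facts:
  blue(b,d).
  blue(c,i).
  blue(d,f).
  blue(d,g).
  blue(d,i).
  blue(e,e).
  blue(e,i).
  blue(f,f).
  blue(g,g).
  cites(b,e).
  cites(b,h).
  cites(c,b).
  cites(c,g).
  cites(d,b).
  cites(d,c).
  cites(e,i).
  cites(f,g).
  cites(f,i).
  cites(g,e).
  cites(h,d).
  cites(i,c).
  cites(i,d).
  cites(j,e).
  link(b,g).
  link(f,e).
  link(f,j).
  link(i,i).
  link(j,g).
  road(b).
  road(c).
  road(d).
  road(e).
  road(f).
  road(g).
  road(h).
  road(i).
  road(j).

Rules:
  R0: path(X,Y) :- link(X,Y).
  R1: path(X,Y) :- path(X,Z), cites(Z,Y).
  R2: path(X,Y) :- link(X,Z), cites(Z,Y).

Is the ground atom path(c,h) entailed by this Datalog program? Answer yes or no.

no

round 1: derive path(b,g) via R0 from link(b,g)
round 1: derive path(f,e) via R0 from link(f,e)
round 1: derive path(f,j) via R0 from link(f,j)
round 1: derive path(i,i) via R0 from link(i,i)
round 1: derive path(j,g) via R0 from link(j,g)
round 1: derive path(b,e) via R2 from link(b,g), cites(g,e)
round 1: derive path(f,i) via R2 from link(f,e), cites(e,i)
round 1: derive path(i,c) via R2 from link(i,i), cites(i,c)
round 1: derive path(i,d) via R2 from link(i,i), cites(i,d)
round 1: derive path(j,e) via R2 from link(j,g), cites(g,e)
round 2: derive path(b,i) via R1 from path(b,e), cites(e,i)
round 2: derive path(f,c) via R1 from path(f,i), cites(i,c)
round 2: derive path(f,d) via R1 from path(f,i), cites(i,d)
round 2: derive path(i,b) via R1 from path(i,c), cites(c,b)
round 2: derive path(i,g) via R1 from path(i,c), cites(c,g)
round 2: derive path(j,i) via R1 from path(j,e), cites(e,i)
round 3: derive path(b,c) via R1 from path(b,i), cites(i,c)
round 3: derive path(b,d) via R1 from path(b,i), cites(i,d)
round 3: derive path(f,b) via R1 from path(f,c), cites(c,b)
round 3: derive path(f,g) via R1 from path(f,c), cites(c,g)
round 3: derive path(i,e) via R1 from path(i,b), cites(b,e)
round 3: derive path(i,h) via R1 from path(i,b), cites(b,h)
round 3: derive path(j,c) via R1 from path(j,i), cites(i,c)
round 3: derive path(j,d) via R1 from path(j,i), cites(i,d)
round 4: derive path(b,b) via R1 from path(b,c), cites(c,b)
round 4: derive path(f,h) via R1 from path(f,b), cites(b,h)
round 4: derive path(j,b) via R1 from path(j,c), cites(c,b)
round 5: derive path(b,h) via R1 from path(b,b), cites(b,h)
round 5: derive path(j,h) via R1 from path(j,b), cites(b,h)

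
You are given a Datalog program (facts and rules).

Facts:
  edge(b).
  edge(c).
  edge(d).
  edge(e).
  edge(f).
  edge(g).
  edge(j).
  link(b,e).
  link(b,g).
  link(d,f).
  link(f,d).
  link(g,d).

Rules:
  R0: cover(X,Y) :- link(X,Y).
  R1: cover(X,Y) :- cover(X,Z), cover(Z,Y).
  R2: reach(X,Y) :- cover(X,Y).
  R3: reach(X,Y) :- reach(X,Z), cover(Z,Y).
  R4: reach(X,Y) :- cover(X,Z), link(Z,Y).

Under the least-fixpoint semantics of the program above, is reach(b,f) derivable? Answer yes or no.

round 1: derive cover(b,e) via R0 from link(b,e)
round 1: derive cover(b,g) via R0 from link(b,g)
round 1: derive cover(d,f) via R0 from link(d,f)
round 1: derive cover(f,d) via R0 from link(f,d)
round 1: derive cover(g,d) via R0 from link(g,d)
round 2: derive cover(b,d) via R1 from cover(b,g), cover(g,d)
round 2: derive cover(d,d) via R1 from cover(d,f), cover(f,d)
round 2: derive cover(f,f) via R1 from cover(f,d), cover(d,f)
round 2: derive cover(g,f) via R1 from cover(g,d), cover(d,f)
round 2: derive reach(b,e) via R2 from cover(b,e)
round 2: derive reach(b,g) via R2 from cover(b,g)
round 2: derive reach(d,f) via R2 from cover(d,f)
round 2: derive reach(f,d) via R2 from cover(f,d)
round 2: derive reach(g,d) via R2 from cover(g,d)
round 2: derive reach(b,d) via R4 from cover(b,g), link(g,d)
round 2: derive reach(d,d) via R4 from cover(d,f), link(f,d)
round 2: derive reach(f,f) via R4 from cover(f,d), link(d,f)
round 2: derive reach(g,f) via R4 from cover(g,d), link(d,f)
round 3: derive cover(b,f) via R1 from cover(b,d), cover(d,f)
round 3: derive reach(b,f) via R3 from reach(b,d), cover(d,f)

yes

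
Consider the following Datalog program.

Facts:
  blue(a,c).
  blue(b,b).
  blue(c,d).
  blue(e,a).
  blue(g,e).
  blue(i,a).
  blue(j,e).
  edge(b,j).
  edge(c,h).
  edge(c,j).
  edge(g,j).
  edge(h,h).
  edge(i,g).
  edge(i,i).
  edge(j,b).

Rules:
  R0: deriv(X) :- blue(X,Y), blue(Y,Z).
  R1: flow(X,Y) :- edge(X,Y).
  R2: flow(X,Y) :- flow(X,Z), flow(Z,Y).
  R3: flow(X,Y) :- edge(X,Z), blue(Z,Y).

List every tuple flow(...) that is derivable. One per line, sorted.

flow(b,b)
flow(b,e)
flow(b,j)
flow(c,b)
flow(c,e)
flow(c,h)
flow(c,j)
flow(g,b)
flow(g,e)
flow(g,j)
flow(h,h)
flow(i,a)
flow(i,b)
flow(i,e)
flow(i,g)
flow(i,i)
flow(i,j)
flow(j,b)
flow(j,e)
flow(j,j)

round 1: derive flow(b,j) via R1 from edge(b,j)
round 1: derive flow(c,h) via R1 from edge(c,h)
round 1: derive flow(c,j) via R1 from edge(c,j)
round 1: derive flow(g,j) via R1 from edge(g,j)
round 1: derive flow(h,h) via R1 from edge(h,h)
round 1: derive flow(i,g) via R1 from edge(i,g)
round 1: derive flow(i,i) via R1 from edge(i,i)
round 1: derive flow(j,b) via R1 from edge(j,b)
round 1: derive flow(b,e) via R3 from edge(b,j), blue(j,e)
round 1: derive flow(c,e) via R3 from edge(c,j), blue(j,e)
round 1: derive flow(g,e) via R3 from edge(g,j), blue(j,e)
round 1: derive flow(i,a) via R3 from edge(i,i), blue(i,a)
round 1: derive flow(i,e) via R3 from edge(i,g), blue(g,e)
round 2: derive flow(b,b) via R2 from flow(b,j), flow(j,b)
round 2: derive flow(c,b) via R2 from flow(c,j), flow(j,b)
round 2: derive flow(g,b) via R2 from flow(g,j), flow(j,b)
round 2: derive flow(i,j) via R2 from flow(i,g), flow(g,j)
round 2: derive flow(j,e) via R2 from flow(j,b), flow(b,e)
round 2: derive flow(j,j) via R2 from flow(j,b), flow(b,j)
round 3: derive flow(i,b) via R2 from flow(i,g), flow(g,b)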